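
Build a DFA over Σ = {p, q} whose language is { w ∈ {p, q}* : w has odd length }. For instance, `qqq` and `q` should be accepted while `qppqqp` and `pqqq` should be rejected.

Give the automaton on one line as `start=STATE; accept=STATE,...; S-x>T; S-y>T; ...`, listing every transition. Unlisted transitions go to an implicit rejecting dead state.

Only the length mod 2 matters, so use a 2-cycle: from any state, every input symbol moves to the next state, wrapping S1 back to S0. Mark S1 accepting.
A 2-state machine:
        p   q  
>  S0   S1  S1 
 * S1   S0  S0 
(> = start, * = accepting)

start=S0; accept=S1; S0-p>S1; S0-q>S1; S1-p>S0; S1-q>S0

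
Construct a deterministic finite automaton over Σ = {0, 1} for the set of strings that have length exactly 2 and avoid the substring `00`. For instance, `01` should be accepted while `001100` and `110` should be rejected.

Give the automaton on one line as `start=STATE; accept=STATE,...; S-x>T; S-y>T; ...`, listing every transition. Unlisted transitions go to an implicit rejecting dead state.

start=q0; accept=q4; q0-0>q1; q0-1>q2; q1-0>q3; q1-1>q4; q2-0>q4; q2-1>q4; q3-0>q3; q3-1>q3; q4-0>q3; q4-1>q3

Run two small machines in parallel and take their product. One (4 states) tracks the input length, saturating at 3; the other (3 states) tracks partial matches of the forbidden pattern `00`. Each combined state is a pair, one component from each; accept when both components accept. Minimizing collapses redundant product states.
5 states suffice.
        0   1  
>  q0   q1  q2 
   q1   q3  q4 
   q2   q4  q4 
   q3   q3  q3 
 * q4   q3  q3 
(> = start, * = accepting)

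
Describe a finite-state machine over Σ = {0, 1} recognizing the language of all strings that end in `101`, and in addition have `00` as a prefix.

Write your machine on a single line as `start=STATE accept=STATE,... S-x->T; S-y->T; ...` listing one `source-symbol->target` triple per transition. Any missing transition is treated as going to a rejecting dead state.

Run two small machines in parallel and take their product. One (4 states) tracks how much of the suffix `101` has currently been matched; the other (4 states) tracks whether the input so far still matches the prefix `00`. Each combined state is a pair, one component from each; accept when both components accept.
With 10 states:
       0  1 
>  A   B  C 
   B   D  C 
   C   E  C 
   D   D  F 
   E   G  H 
   F   I  F 
   G   G  C 
   H   E  C 
   I   D  J 
 * J   I  F 
(> = start, * = accepting)

start=A; accept=J; A-0->B; A-1->C; B-0->D; B-1->C; C-0->E; C-1->C; D-0->D; D-1->F; E-0->G; E-1->H; F-0->I; F-1->F; G-0->G; G-1->C; H-0->E; H-1->C; I-0->D; I-1->J; J-0->I; J-1->F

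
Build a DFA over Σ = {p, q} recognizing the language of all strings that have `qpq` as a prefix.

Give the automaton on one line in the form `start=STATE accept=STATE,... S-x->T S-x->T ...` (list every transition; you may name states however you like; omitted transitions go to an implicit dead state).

Walk along `qpq` while the input agrees: from A take `q` to B, and so on. Any deviation drops to the rejecting sink E. Once D is reached the prefix is confirmed and every continuation is accepted.
       p  q 
>  A   E  B 
   B   C  E 
   C   E  D 
 * D   D  D 
   E   E  E 
(> = start, * = accepting)

start=A accept=D A-p->E A-q->B B-p->C B-q->E C-p->E C-q->D D-p->D D-q->D E-p->E E-q->E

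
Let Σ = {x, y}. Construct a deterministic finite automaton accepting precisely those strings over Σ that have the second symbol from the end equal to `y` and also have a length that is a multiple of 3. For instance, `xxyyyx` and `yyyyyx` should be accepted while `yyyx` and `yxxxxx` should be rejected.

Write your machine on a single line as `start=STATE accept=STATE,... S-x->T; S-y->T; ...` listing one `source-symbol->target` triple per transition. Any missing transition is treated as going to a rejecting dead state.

Build one automaton per condition and run them in lockstep. The first has 7 states tracking the last 2 symbols read; the second has 3 states tracking the input length modulo 3. A product state is a pair (one from each), accepting exactly when both do.
With 15 states:
          x    y  
>  S0     S1   S2 
   S1     S3   S4 
   S2     S5   S6 
   S3     S7   S8 
   S4     S9  S10 
   S5     S7   S8 
   S6     S9  S10 
   S7    S11  S12 
   S8    S13  S14 
 * S9    S11  S12 
 * S10   S13  S14 
   S11    S3   S4 
   S12    S5   S6 
   S13    S3   S4 
   S14    S5   S6 
(> = start, * = accepting)

start=S0; accept=S9,S10; S0-x->S1; S0-y->S2; S1-x->S3; S1-y->S4; S2-x->S5; S2-y->S6; S3-x->S7; S3-y->S8; S4-x->S9; S4-y->S10; S5-x->S7; S5-y->S8; S6-x->S9; S6-y->S10; S7-x->S11; S7-y->S12; S8-x->S13; S8-y->S14; S9-x->S11; S9-y->S12; S10-x->S13; S10-y->S14; S11-x->S3; S11-y->S4; S12-x->S5; S12-y->S6; S13-x->S3; S13-y->S4; S14-x->S5; S14-y->S6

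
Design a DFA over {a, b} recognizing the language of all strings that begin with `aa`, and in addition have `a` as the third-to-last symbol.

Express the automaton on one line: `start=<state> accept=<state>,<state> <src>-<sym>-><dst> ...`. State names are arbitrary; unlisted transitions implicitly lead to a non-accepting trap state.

Handle the two conditions separately and then intersect. The first has 4 states tracking whether the input so far still matches the prefix `aa`; the second has 15 states tracking the last 3 symbols read. A product state is a pair (one from each), accepting exactly when both do.
A 23-state machine:
          a    b  
>  s0     s1   s2 
   s1     s3   s4 
   s2     s5   s6 
   s3     s7   s8 
   s4     s9  s10 
   s5    s11  s12 
   s6    s13  s14 
 * s7     s7   s8 
 * s8    s15  s16 
   s9    s11  s12 
   s10   s13  s14 
   s11   s17  s18 
   s12    s9  s10 
   s13   s11  s12 
   s14   s13  s14 
 * s15   s19  s20 
 * s16   s21  s22 
   s17   s17  s18 
   s18    s9  s10 
   s19    s7   s8 
   s20   s15  s16 
   s21   s19  s20 
   s22   s21  s22 
(> = start, * = accepting)

start=s0 accept=s7,s8,s15,s16 s0-a->s1 s0-b->s2 s1-a->s3 s1-b->s4 s2-a->s5 s2-b->s6 s3-a->s7 s3-b->s8 s4-a->s9 s4-b->s10 s5-a->s11 s5-b->s12 s6-a->s13 s6-b->s14 s7-a->s7 s7-b->s8 s8-a->s15 s8-b->s16 s9-a->s11 s9-b->s12 s10-a->s13 s10-b->s14 s11-a->s17 s11-b->s18 s12-a->s9 s12-b->s10 s13-a->s11 s13-b->s12 s14-a->s13 s14-b->s14 s15-a->s19 s15-b->s20 s16-a->s21 s16-b->s22 s17-a->s17 s17-b->s18 s18-a->s9 s18-b->s10 s19-a->s7 s19-b->s8 s20-a->s15 s20-b->s16 s21-a->s19 s21-b->s20 s22-a->s21 s22-b->s22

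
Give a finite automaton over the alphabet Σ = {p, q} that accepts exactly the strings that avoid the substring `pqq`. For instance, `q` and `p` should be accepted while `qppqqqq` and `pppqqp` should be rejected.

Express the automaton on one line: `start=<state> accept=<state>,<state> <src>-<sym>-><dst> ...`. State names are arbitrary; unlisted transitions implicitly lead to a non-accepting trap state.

start=S0 accept=S0,S1,S2 S0-p->S1 S0-q->S0 S1-p->S1 S1-q->S2 S2-p->S1 S2-q->S3 S3-p->S3 S3-q->S3

Track partial matches of the forbidden pattern `pqq`. State S3 is a dead state reached once `pqq` has occurred; every other state accepts. S0 means no part of `pqq` is currently matched.
With 4 states:
        p   q  
>* S0   S1  S0 
 * S1   S1  S2 
 * S2   S1  S3 
   S3   S3  S3 
(> = start, * = accepting)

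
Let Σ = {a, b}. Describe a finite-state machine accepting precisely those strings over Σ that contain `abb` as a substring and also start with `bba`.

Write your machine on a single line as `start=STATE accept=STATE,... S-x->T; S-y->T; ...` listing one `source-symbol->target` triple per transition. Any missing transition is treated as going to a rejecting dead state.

start=s0; accept=s6; s0-a->s1; s0-b->s2; s1-a->s1; s1-b->s1; s2-a->s1; s2-b->s3; s3-a->s4; s3-b->s1; s4-a->s4; s4-b->s5; s5-a->s4; s5-b->s6; s6-a->s6; s6-b->s6

Build one automaton per condition and run them in lockstep. One (4 states) tracks whether and how much of `abb` has been seen; the other (5 states) tracks whether the input so far still matches the prefix `bba`. Each combined state is a pair, one component from each; accept when both components accept. Minimizing collapses redundant product states.
7 states suffice.
        a   b  
>  s0   s1  s2 
   s1   s1  s1 
   s2   s1  s3 
   s3   s4  s1 
   s4   s4  s5 
   s5   s4  s6 
 * s6   s6  s6 
(> = start, * = accepting)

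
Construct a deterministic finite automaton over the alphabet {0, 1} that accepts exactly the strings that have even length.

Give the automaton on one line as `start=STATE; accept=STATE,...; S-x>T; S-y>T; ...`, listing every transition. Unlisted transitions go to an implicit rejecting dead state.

Only the length mod 2 matters, so use a 2-cycle: from any state, every input symbol moves to the next state, wrapping s1 back to s0. Mark s0 accepting.
2 states suffice.
        0   1  
>* s0   s1  s1 
   s1   s0  s0 
(> = start, * = accepting)

start=s0; accept=s0; s0-0>s1; s0-1>s1; s1-0>s0; s1-1>s0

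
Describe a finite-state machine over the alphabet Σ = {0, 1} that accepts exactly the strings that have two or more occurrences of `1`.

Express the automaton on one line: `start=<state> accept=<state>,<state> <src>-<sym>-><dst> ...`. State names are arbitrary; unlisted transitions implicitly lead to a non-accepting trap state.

start=s0 accept=s2,s3 s0-0->s0 s0-1->s1 s1-0->s1 s1-1->s2 s2-0->s2 s2-1->s3 s3-0->s3 s3-1->s3

Count `1`s, saturating at 3: states s0 through s2 mean 0 through 2 `1`s seen; s3 means more than 2. Each `1` increments (capped at s3); other symbols loop. Accept from {s2, s3}.
4 states suffice.
        0   1  
>  s0   s0  s1 
   s1   s1  s2 
 * s2   s2  s3 
 * s3   s3  s3 
(> = start, * = accepting)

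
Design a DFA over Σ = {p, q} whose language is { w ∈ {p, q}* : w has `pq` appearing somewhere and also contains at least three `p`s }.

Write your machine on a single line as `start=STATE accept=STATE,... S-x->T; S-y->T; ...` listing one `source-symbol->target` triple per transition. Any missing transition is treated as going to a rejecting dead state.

Run two small machines in parallel and take their product. The first has 3 states tracking whether and how much of `pq` has been seen; the second has 5 states tracking the count of `p`s, saturating at 4. A product state is a pair (one from each), accepting exactly when both do.
9 states suffice.
        p   q  
>  S0   S1  S0 
   S1   S2  S3 
   S2   S4  S5 
   S3   S5  S3 
   S4   S6  S7 
   S5   S7  S5 
   S6   S6  S8 
 * S7   S8  S7 
 * S8   S8  S8 
(> = start, * = accepting)

start=S0; accept=S7,S8; S0-p->S1; S0-q->S0; S1-p->S2; S1-q->S3; S2-p->S4; S2-q->S5; S3-p->S5; S3-q->S3; S4-p->S6; S4-q->S7; S5-p->S7; S5-q->S5; S6-p->S6; S6-q->S8; S7-p->S8; S7-q->S7; S8-p->S8; S8-q->S8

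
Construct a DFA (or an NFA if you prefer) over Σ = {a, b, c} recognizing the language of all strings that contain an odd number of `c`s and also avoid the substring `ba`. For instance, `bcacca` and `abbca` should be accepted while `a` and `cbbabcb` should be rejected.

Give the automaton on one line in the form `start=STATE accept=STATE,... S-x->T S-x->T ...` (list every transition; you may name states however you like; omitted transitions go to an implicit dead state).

Handle the two conditions separately and then intersect. The first has 2 states tracking the count of `c`s modulo 2; the second has 3 states tracking partial matches of the forbidden pattern `ba`. A product state is a pair (one from each), accepting exactly when both do.
With 6 states:
        a   b   c  
>  s0   s0  s1  s2 
   s1   s3  s1  s2 
 * s2   s2  s4  s0 
   s3   s3  s3  s5 
 * s4   s5  s4  s0 
   s5   s5  s5  s3 
(> = start, * = accepting)

start=s0 accept=s2,s4 s0-a->s0 s0-b->s1 s0-c->s2 s1-a->s3 s1-b->s1 s1-c->s2 s2-a->s2 s2-b->s4 s2-c->s0 s3-a->s3 s3-b->s3 s3-c->s5 s4-a->s5 s4-b->s4 s4-c->s0 s5-a->s5 s5-b->s5 s5-c->s3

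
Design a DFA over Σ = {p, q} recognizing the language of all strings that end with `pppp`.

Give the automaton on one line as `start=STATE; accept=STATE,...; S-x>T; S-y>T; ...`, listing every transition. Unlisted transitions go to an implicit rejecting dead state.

Remember how much of `pppp` the current input suffix matches. State s0 means no match yet; s1 means the last symbol is `p`; s2 means the last 2 symbols are `pp`; s3 means the last 3 symbols are `ppp`; s4 means the last 4 symbols are `pppp`. Only s4 accepts. On a mismatch, fall back to the longest proper suffix that is still a prefix of `pppp`.
5 states suffice.
        p   q  
>  s0   s1  s0 
   s1   s2  s0 
   s2   s3  s0 
   s3   s4  s0 
 * s4   s4  s0 
(> = start, * = accepting)

start=s0; accept=s4; s0-p>s1; s0-q>s0; s1-p>s2; s1-q>s0; s2-p>s3; s2-q>s0; s3-p>s4; s3-q>s0; s4-p>s4; s4-q>s0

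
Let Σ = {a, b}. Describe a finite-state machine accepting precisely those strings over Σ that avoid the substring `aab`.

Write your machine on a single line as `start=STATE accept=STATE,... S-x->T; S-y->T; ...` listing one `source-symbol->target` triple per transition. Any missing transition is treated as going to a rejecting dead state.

start=q0; accept=q0,q1,q2; q0-a->q1; q0-b->q0; q1-a->q2; q1-b->q0; q2-a->q2; q2-b->q3; q3-a->q3; q3-b->q3

Track partial matches of the forbidden pattern `aab`. State q3 is a dead state reached once `aab` has occurred; every other state accepts. q0 means no part of `aab` is currently matched.
A 4-state machine:
        a   b  
>* q0   q1  q0 
 * q1   q2  q0 
 * q2   q2  q3 
   q3   q3  q3 
(> = start, * = accepting)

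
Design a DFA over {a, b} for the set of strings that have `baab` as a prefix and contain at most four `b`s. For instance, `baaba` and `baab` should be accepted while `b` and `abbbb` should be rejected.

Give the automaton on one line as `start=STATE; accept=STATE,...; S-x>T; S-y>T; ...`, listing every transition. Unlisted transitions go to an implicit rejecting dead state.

start=q0; accept=q8,q10,q12; q0-a>q1; q0-b>q2; q1-a>q1; q1-b>q3; q2-a>q4; q2-b>q5; q3-a>q3; q3-b>q5; q4-a>q6; q4-b>q5; q5-a>q5; q5-b>q7; q6-a>q3; q6-b>q8; q7-a>q7; q7-b>q9; q8-a>q8; q8-b>q10; q9-a>q9; q9-b>q11; q10-a>q10; q10-b>q12; q11-a>q11; q11-b>q11; q12-a>q12; q12-b>q13; q13-a>q13; q13-b>q13

Handle the two conditions separately and then intersect. The first has 6 states tracking whether the input so far still matches the prefix `baab`; the second has 6 states tracking the count of `b`s, saturating at 5. A product state is a pair (one from each), accepting exactly when both do.
          a    b  
>  q0     q1   q2 
   q1     q1   q3 
   q2     q4   q5 
   q3     q3   q5 
   q4     q6   q5 
   q5     q5   q7 
   q6     q3   q8 
   q7     q7   q9 
 * q8     q8  q10 
   q9     q9  q11 
 * q10   q10  q12 
   q11   q11  q11 
 * q12   q12  q13 
   q13   q13  q13 
(> = start, * = accepting)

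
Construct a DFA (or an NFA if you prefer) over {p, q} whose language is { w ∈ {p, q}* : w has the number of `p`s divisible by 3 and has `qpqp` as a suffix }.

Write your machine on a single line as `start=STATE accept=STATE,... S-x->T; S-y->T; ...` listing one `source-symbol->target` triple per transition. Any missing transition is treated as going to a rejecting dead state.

start=s0; accept=s6; s0-p->s1; s0-q->s0; s1-p->s2; s1-q->s3; s2-p->s0; s2-q->s2; s3-p->s4; s3-q->s3; s4-p->s0; s4-q->s5; s5-p->s6; s5-q->s2; s6-p->s1; s6-q->s0

Build one automaton per condition and run them in lockstep. The first has 3 states tracking the count of `p`s modulo 3; the second has 5 states tracking how much of the suffix `qpqp` has currently been matched. A product state is a pair (one from each), accepting exactly when both do. Minimizing collapses redundant product states.
A 7-state machine:
        p   q  
>  s0   s1  s0 
   s1   s2  s3 
   s2   s0  s2 
   s3   s4  s3 
   s4   s0  s5 
   s5   s6  s2 
 * s6   s1  s0 
(> = start, * = accepting)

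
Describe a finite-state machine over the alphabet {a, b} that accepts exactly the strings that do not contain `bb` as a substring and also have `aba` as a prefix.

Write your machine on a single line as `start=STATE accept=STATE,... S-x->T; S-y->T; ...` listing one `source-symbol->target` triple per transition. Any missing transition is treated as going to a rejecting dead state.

Handle the two conditions separately and then intersect. One (3 states) tracks partial matches of the forbidden pattern `bb`; the other (5 states) tracks whether the input so far still matches the prefix `aba`. Each combined state is a pair, one component from each; accept when both components accept. Equivalent product states are then merged.
        a   b  
>  s0   s1  s2 
   s1   s2  s3 
   s2   s2  s2 
   s3   s4  s2 
 * s4   s4  s5 
 * s5   s4  s2 
(> = start, * = accepting)

start=s0; accept=s4,s5; s0-a->s1; s0-b->s2; s1-a->s2; s1-b->s3; s2-a->s2; s2-b->s2; s3-a->s4; s3-b->s2; s4-a->s4; s4-b->s5; s5-a->s4; s5-b->s2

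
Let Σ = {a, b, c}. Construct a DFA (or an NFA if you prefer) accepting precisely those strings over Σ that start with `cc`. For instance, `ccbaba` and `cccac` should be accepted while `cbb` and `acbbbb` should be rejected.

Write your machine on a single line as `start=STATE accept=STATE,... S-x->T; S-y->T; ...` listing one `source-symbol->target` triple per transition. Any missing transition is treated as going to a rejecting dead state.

Check the first 2 symbols one by one: q0 through q1 record how many have matched `cc` so far; any wrong symbol goes to the dead state q3. After all 2 match we enter the accepting sink q2.
A 4-state machine:
        a   b   c  
>  q0   q3  q3  q1 
   q1   q3  q3  q2 
 * q2   q2  q2  q2 
   q3   q3  q3  q3 
(> = start, * = accepting)

start=q0; accept=q2; q0-a->q3; q0-b->q3; q0-c->q1; q1-a->q3; q1-b->q3; q1-c->q2; q2-a->q2; q2-b->q2; q2-c->q2; q3-a->q3; q3-b->q3; q3-c->q3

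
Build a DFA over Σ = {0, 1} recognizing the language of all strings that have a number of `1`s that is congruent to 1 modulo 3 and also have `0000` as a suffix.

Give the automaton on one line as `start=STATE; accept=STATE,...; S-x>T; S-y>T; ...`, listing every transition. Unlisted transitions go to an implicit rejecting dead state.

Build one automaton per condition and run them in lockstep. The first has 3 states tracking the count of `1`s modulo 3; the second has 5 states tracking how much of the suffix `0000` has currently been matched. A product state is a pair (one from each), accepting exactly when both do. After merging equivalent states the machine shrinks.
A 7-state machine:
        0   1  
>  q0   q0  q1 
   q1   q2  q3 
   q2   q4  q3 
   q3   q3  q0 
   q4   q5  q3 
   q5   q6  q3 
 * q6   q6  q3 
(> = start, * = accepting)

start=q0; accept=q6; q0-0>q0; q0-1>q1; q1-0>q2; q1-1>q3; q2-0>q4; q2-1>q3; q3-0>q3; q3-1>q0; q4-0>q5; q4-1>q3; q5-0>q6; q5-1>q3; q6-0>q6; q6-1>q3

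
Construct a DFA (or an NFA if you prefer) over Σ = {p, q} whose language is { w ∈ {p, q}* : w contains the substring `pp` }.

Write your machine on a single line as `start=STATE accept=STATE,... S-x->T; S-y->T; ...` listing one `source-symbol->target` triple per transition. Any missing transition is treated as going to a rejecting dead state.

start=s0; accept=s2; s0-p->s1; s0-q->s0; s1-p->s2; s1-q->s0; s2-p->s2; s2-q->s2

States s0..s1 record the length of the longest prefix of `pp` that matches the current input suffix. Reaching s2 means `pp` has been seen, and we stay there forever. Accept from s2.
A 3-state machine:
        p   q  
>  s0   s1  s0 
   s1   s2  s0 
 * s2   s2  s2 
(> = start, * = accepting)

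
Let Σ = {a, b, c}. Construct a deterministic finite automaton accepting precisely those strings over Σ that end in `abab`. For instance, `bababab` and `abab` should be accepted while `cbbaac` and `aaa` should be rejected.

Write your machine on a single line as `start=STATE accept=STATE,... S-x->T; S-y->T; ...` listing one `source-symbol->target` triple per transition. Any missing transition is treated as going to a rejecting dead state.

start=q0; accept=q4; q0-a->q1; q0-b->q0; q0-c->q0; q1-a->q1; q1-b->q2; q1-c->q0; q2-a->q3; q2-b->q0; q2-c->q0; q3-a->q1; q3-b->q4; q3-c->q0; q4-a->q3; q4-b->q0; q4-c->q0

Remember how much of `abab` the current input suffix matches. State q0 means no match yet; q1 means the last symbol is `a`; q2 means the last 2 symbols are `ab`; q3 means the last 3 symbols are `aba`; q4 means the last 4 symbols are `abab`. Only q4 accepts. On a mismatch, fall back to the longest proper suffix that is still a prefix of `abab`.
With 5 states:
        a   b   c  
>  q0   q1  q0  q0 
   q1   q1  q2  q0 
   q2   q3  q0  q0 
   q3   q1  q4  q0 
 * q4   q3  q0  q0 
(> = start, * = accepting)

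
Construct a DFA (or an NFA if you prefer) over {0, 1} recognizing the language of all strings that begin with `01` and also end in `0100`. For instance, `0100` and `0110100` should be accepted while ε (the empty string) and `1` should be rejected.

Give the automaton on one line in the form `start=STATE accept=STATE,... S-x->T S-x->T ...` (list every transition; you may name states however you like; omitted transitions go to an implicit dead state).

Handle the two conditions separately and then intersect. One (4 states) tracks whether the input so far still matches the prefix `01`; the other (5 states) tracks how much of the suffix `0100` has currently been matched. Each combined state is a pair, one component from each; accept when both components accept. Equivalent product states are then merged.
        0   1  
>  q0   q1  q2 
   q1   q2  q3 
   q2   q2  q2 
   q3   q4  q5 
   q4   q6  q3 
   q5   q7  q5 
 * q6   q7  q3 
   q7   q7  q3 
(> = start, * = accepting)

start=q0 accept=q6 q0-0->q1 q0-1->q2 q1-0->q2 q1-1->q3 q2-0->q2 q2-1->q2 q3-0->q4 q3-1->q5 q4-0->q6 q4-1->q3 q5-0->q7 q5-1->q5 q6-0->q7 q6-1->q3 q7-0->q7 q7-1->q3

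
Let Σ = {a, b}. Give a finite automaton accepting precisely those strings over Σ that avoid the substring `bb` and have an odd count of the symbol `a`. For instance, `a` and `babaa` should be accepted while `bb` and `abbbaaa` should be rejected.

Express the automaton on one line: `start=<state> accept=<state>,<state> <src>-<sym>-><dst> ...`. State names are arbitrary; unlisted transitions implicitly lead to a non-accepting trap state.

Run two small machines in parallel and take their product. One (3 states) tracks partial matches of the forbidden pattern `bb`; the other (2 states) tracks the count of `a`s modulo 2. Each combined state is a pair, one component from each; accept when both components accept. Equivalent product states are then merged.
        a   b  
>  q0   q1  q2 
 * q1   q0  q3 
   q2   q1  q4 
 * q3   q0  q4 
   q4   q4  q4 
(> = start, * = accepting)

start=q0 accept=q1,q3 q0-a->q1 q0-b->q2 q1-a->q0 q1-b->q3 q2-a->q1 q2-b->q4 q3-a->q0 q3-b->q4 q4-a->q4 q4-b->q4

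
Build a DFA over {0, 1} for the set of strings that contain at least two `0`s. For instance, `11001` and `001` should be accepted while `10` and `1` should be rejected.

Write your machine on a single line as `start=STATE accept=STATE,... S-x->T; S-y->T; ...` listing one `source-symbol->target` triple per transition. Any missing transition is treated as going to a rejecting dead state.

start=q0; accept=q2,q3; q0-0->q1; q0-1->q0; q1-0->q2; q1-1->q1; q2-0->q3; q2-1->q2; q3-0->q3; q3-1->q3

Only the number of `0`s matters, and only up to 3. Make a chain q0 → q1 → q2 → q3 advanced by each `0` (with q3 absorbing); every other symbol self-loops. The accepting set is {q2, q3}.
A 4-state machine:
        0   1  
>  q0   q1  q0 
   q1   q2  q1 
 * q2   q3  q2 
 * q3   q3  q3 
(> = start, * = accepting)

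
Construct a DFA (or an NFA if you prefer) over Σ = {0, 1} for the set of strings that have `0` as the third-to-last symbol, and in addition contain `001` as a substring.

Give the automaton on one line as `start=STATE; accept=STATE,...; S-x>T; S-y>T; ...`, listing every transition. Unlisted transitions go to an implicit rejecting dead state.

start=s0; accept=s3,s4,s5,s10; s0-0>s1; s0-1>s0; s1-0>s2; s1-1>s0; s2-0>s2; s2-1>s3; s3-0>s4; s3-1>s5; s4-0>s6; s4-1>s7; s5-0>s8; s5-1>s9; s6-0>s10; s6-1>s3; s7-0>s4; s7-1>s5; s8-0>s6; s8-1>s7; s9-0>s8; s9-1>s9; s10-0>s10; s10-1>s3

Run two small machines in parallel and take their product. The first has 15 states tracking the last 3 symbols read; the second has 4 states tracking whether and how much of `001` has been seen. A product state is a pair (one from each), accepting exactly when both do. Minimizing collapses redundant product states.
          0    1  
>  s0     s1   s0 
   s1     s2   s0 
   s2     s2   s3 
 * s3     s4   s5 
 * s4     s6   s7 
 * s5     s8   s9 
   s6    s10   s3 
   s7     s4   s5 
   s8     s6   s7 
   s9     s8   s9 
 * s10   s10   s3 
(> = start, * = accepting)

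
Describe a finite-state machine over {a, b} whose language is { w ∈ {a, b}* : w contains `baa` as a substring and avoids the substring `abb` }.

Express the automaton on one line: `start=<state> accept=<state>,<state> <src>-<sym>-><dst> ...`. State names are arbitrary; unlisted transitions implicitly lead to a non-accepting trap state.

start=s0 accept=s6,s7 s0-a->s1 s0-b->s2 s1-a->s1 s1-b->s3 s2-a->s4 s2-b->s2 s3-a->s4 s3-b->s5 s4-a->s6 s4-b->s3 s5-a->s5 s5-b->s5 s6-a->s6 s6-b->s7 s7-a->s6 s7-b->s5

Run two small machines in parallel and take their product. One (4 states) tracks whether and how much of `baa` has been seen; the other (4 states) tracks partial matches of the forbidden pattern `abb`. Each combined state is a pair, one component from each; accept when both components accept. Minimizing collapses redundant product states.
8 states suffice.
        a   b  
>  s0   s1  s2 
   s1   s1  s3 
   s2   s4  s2 
   s3   s4  s5 
   s4   s6  s3 
   s5   s5  s5 
 * s6   s6  s7 
 * s7   s6  s5 
(> = start, * = accepting)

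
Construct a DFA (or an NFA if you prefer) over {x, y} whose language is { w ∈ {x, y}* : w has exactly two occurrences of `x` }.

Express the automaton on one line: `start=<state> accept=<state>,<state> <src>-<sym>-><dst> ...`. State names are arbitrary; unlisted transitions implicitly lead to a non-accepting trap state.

start=A accept=C A-x->B A-y->A B-x->C B-y->B C-x->D C-y->C D-x->D D-y->D

Only the number of `x`s matters, and only up to 3. Make a chain A → B → C → D advanced by each `x` (with D absorbing); every other symbol self-loops. The accepting set is {C}.
4 states suffice.
       x  y 
>  A   B  A 
   B   C  B 
 * C   D  C 
   D   D  D 
(> = start, * = accepting)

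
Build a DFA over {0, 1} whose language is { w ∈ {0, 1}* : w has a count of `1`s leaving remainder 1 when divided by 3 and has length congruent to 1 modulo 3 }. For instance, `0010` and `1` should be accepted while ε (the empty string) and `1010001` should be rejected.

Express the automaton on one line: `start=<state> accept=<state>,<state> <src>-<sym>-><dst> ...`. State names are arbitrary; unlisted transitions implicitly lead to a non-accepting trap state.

start=s0 accept=s2 s0-0->s1 s0-1->s2 s1-0->s3 s1-1->s4 s2-0->s4 s2-1->s5 s3-0->s0 s3-1->s6 s4-0->s6 s4-1->s7 s5-0->s7 s5-1->s0 s6-0->s2 s6-1->s8 s7-0->s8 s7-1->s1 s8-0->s5 s8-1->s3

Handle the two conditions separately and then intersect. One (3 states) tracks the count of `1`s modulo 3; the other (3 states) tracks the input length modulo 3. Each combined state is a pair, one component from each; accept when both components accept.
9 states suffice.
        0   1  
>  s0   s1  s2 
   s1   s3  s4 
 * s2   s4  s5 
   s3   s0  s6 
   s4   s6  s7 
   s5   s7  s0 
   s6   s2  s8 
   s7   s8  s1 
   s8   s5  s3 
(> = start, * = accepting)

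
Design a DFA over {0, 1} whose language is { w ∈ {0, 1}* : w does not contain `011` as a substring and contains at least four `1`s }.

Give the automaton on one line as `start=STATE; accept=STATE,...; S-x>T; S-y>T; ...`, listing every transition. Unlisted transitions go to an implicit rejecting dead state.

Run two small machines in parallel and take their product. One (4 states) tracks partial matches of the forbidden pattern `011`; the other (6 states) tracks the count of `1`s, saturating at 5. Each combined state is a pair, one component from each; accept when both components accept. After merging equivalent states the machine shrinks.
15 states suffice.
          0    1  
>  q0     q1   q2 
   q1     q1   q3 
   q2     q4   q5 
   q3     q4   q6 
   q4     q4   q7 
   q5     q8   q9 
   q6     q6   q6 
   q7     q8   q6 
   q8     q8  q10 
   q9    q11  q12 
   q10   q11   q6 
   q11   q11  q13 
 * q12   q14  q12 
 * q13   q14   q6 
 * q14   q14  q13 
(> = start, * = accepting)

start=q0; accept=q12,q13,q14; q0-0>q1; q0-1>q2; q1-0>q1; q1-1>q3; q2-0>q4; q2-1>q5; q3-0>q4; q3-1>q6; q4-0>q4; q4-1>q7; q5-0>q8; q5-1>q9; q6-0>q6; q6-1>q6; q7-0>q8; q7-1>q6; q8-0>q8; q8-1>q10; q9-0>q11; q9-1>q12; q10-0>q11; q10-1>q6; q11-0>q11; q11-1>q13; q12-0>q14; q12-1>q12; q13-0>q14; q13-1>q6; q14-0>q14; q14-1>q13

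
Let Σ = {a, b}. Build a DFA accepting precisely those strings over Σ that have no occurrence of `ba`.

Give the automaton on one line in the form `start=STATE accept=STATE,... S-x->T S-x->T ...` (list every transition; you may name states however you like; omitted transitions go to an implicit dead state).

start=q0 accept=q0,q1 q0-a->q0 q0-b->q1 q1-a->q2 q1-b->q1 q2-a->q2 q2-b->q2

This is the complement of 'contains `ba`'. Use the same substring-matching states — q0 through q2 holding how much of `ba` has just been matched — but flip the accepting set: everything except the trap q2 accepts.
3 states suffice.
        a   b  
>* q0   q0  q1 
 * q1   q2  q1 
   q2   q2  q2 
(> = start, * = accepting)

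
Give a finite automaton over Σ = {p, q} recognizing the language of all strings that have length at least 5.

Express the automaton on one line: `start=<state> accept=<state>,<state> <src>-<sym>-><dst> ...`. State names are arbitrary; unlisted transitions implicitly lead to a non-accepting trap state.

start=S0 accept=S5,S6 S0-p->S1 S0-q->S1 S1-p->S2 S1-q->S2 S2-p->S3 S2-q->S3 S3-p->S4 S3-q->S4 S4-p->S5 S4-q->S5 S5-p->S6 S5-q->S6 S6-p->S6 S6-q->S6

Count input length up to 6: every symbol moves from S0 toward S6, which means 'more than 5' and absorbs. Accept from {S5, S6}.
With 7 states:
        p   q  
>  S0   S1  S1 
   S1   S2  S2 
   S2   S3  S3 
   S3   S4  S4 
   S4   S5  S5 
 * S5   S6  S6 
 * S6   S6  S6 
(> = start, * = accepting)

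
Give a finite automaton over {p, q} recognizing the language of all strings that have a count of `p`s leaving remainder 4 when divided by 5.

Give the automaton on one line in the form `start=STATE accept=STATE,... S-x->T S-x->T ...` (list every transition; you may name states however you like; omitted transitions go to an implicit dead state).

start=s0 accept=s4 s0-p->s1 s0-q->s0 s1-p->s2 s1-q->s1 s2-p->s3 s2-q->s2 s3-p->s4 s3-q->s3 s4-p->s0 s4-q->s4

The only thing that matters is how many `p`s have appeared, reduced mod 5. Use one state per residue: s0 for 0, …, s4 for 4. Reading `p` moves to the next residue; anything else stays put. s4 is accepting.
A 5-state machine:
        p   q  
>  s0   s1  s0 
   s1   s2  s1 
   s2   s3  s2 
   s3   s4  s3 
 * s4   s0  s4 
(> = start, * = accepting)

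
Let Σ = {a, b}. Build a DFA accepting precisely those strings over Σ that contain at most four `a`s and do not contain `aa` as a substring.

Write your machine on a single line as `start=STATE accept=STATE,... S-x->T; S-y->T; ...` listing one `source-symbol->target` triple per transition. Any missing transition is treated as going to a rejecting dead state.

start=s0; accept=s0,s1,s3,s4,s5,s6,s7,s8; s0-a->s1; s0-b->s0; s1-a->s2; s1-b->s3; s2-a->s2; s2-b->s2; s3-a->s4; s3-b->s3; s4-a->s2; s4-b->s5; s5-a->s6; s5-b->s5; s6-a->s2; s6-b->s7; s7-a->s8; s7-b->s7; s8-a->s2; s8-b->s8

Handle the two conditions separately and then intersect. One (6 states) tracks the count of `a`s, saturating at 5; the other (3 states) tracks partial matches of the forbidden pattern `aa`. Each combined state is a pair, one component from each; accept when both components accept. Minimizing collapses redundant product states.
With 9 states:
        a   b  
>* s0   s1  s0 
 * s1   s2  s3 
   s2   s2  s2 
 * s3   s4  s3 
 * s4   s2  s5 
 * s5   s6  s5 
 * s6   s2  s7 
 * s7   s8  s7 
 * s8   s2  s8 
(> = start, * = accepting)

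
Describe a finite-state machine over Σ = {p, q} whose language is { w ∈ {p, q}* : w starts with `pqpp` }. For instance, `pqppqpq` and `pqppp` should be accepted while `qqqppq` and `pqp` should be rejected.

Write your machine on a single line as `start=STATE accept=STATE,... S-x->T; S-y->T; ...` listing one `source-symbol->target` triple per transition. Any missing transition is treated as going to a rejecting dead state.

Walk along `pqpp` while the input agrees: from A take `p` to B, and so on. Any deviation drops to the rejecting sink F. Once E is reached the prefix is confirmed and every continuation is accepted.
With 6 states:
       p  q 
>  A   B  F 
   B   F  C 
   C   D  F 
   D   E  F 
 * E   E  E 
   F   F  F 
(> = start, * = accepting)

start=A; accept=E; A-p->B; A-q->F; B-p->F; B-q->C; C-p->D; C-q->F; D-p->E; D-q->F; E-p->E; E-q->E; F-p->F; F-q->F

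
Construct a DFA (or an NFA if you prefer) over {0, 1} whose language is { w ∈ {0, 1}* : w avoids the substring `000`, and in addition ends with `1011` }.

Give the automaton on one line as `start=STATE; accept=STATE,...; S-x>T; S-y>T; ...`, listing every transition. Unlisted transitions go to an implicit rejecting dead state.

Run two small machines in parallel and take their product. One (4 states) tracks partial matches of the forbidden pattern `000`; the other (5 states) tracks how much of the suffix `1011` has currently been matched. Each combined state is a pair, one component from each; accept when both components accept.
          0    1  
>  s0     s1   s2 
   s1     s3   s2 
   s2     s4   s2 
   s3     s5   s2 
   s4     s3   s6 
   s5     s5   s7 
   s6     s4   s8 
   s7     s9   s7 
 * s8     s4   s2 
   s9     s5  s10 
   s10    s9  s11 
   s11    s9   s7 
(> = start, * = accepting)

start=s0; accept=s8; s0-0>s1; s0-1>s2; s1-0>s3; s1-1>s2; s2-0>s4; s2-1>s2; s3-0>s5; s3-1>s2; s4-0>s3; s4-1>s6; s5-0>s5; s5-1>s7; s6-0>s4; s6-1>s8; s7-0>s9; s7-1>s7; s8-0>s4; s8-1>s2; s9-0>s5; s9-1>s10; s10-0>s9; s10-1>s11; s11-0>s9; s11-1>s7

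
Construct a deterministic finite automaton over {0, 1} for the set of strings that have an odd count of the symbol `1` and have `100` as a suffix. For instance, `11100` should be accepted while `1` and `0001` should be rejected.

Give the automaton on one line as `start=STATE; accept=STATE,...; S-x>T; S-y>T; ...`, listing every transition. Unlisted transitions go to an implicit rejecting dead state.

start=s0; accept=s3; s0-0>s0; s0-1>s1; s1-0>s2; s1-1>s0; s2-0>s3; s2-1>s0; s3-0>s4; s3-1>s0; s4-0>s4; s4-1>s0

Handle the two conditions separately and then intersect. One (2 states) tracks the count of `1`s modulo 2; the other (4 states) tracks how much of the suffix `100` has currently been matched. Each combined state is a pair, one component from each; accept when both components accept. Minimizing collapses redundant product states.
        0   1  
>  s0   s0  s1 
   s1   s2  s0 
   s2   s3  s0 
 * s3   s4  s0 
   s4   s4  s0 
(> = start, * = accepting)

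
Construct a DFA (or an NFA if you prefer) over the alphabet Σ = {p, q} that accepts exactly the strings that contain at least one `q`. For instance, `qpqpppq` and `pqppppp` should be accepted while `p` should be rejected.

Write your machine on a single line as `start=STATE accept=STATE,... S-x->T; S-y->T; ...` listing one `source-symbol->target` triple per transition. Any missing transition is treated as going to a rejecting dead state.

start=S0; accept=S1,S2; S0-p->S0; S0-q->S1; S1-p->S1; S1-q->S2; S2-p->S2; S2-q->S2

Only the number of `q`s matters, and only up to 2. Make a chain S0 → S1 → S2 advanced by each `q` (with S2 absorbing); every other symbol self-loops. The accepting set is {S1, S2}.
        p   q  
>  S0   S0  S1 
 * S1   S1  S2 
 * S2   S2  S2 
(> = start, * = accepting)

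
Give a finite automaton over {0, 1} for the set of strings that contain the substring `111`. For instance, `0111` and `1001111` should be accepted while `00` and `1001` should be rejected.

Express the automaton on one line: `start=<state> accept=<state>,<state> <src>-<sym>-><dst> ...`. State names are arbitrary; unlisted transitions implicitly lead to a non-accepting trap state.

start=S0 accept=S3 S0-0->S0 S0-1->S1 S1-0->S0 S1-1->S2 S2-0->S0 S2-1->S3 S3-0->S3 S3-1->S3

Track how much of `111` has been matched so far: state S0 is no progress, S3 is the absorbing accept state reached once `111` has occurred. Intermediate states record partial matches; on a mismatch, fall back to the longest reusable overlap.
        0   1  
>  S0   S0  S1 
   S1   S0  S2 
   S2   S0  S3 
 * S3   S3  S3 
(> = start, * = accepting)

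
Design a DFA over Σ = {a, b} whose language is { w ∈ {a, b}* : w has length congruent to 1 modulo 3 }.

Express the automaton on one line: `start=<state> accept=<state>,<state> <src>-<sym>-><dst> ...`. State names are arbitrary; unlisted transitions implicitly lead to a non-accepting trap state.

start=q0 accept=q1 q0-a->q1 q0-b->q1 q1-a->q2 q1-b->q2 q2-a->q0 q2-b->q0

Only the length mod 3 matters, so use a 3-cycle: from any state, every input symbol moves to the next state, wrapping q2 back to q0. Mark q1 accepting.
        a   b  
>  q0   q1  q1 
 * q1   q2  q2 
   q2   q0  q0 
(> = start, * = accepting)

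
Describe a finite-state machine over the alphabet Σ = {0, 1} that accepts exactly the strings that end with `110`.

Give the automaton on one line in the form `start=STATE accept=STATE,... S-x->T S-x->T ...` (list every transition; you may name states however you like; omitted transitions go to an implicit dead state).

start=S0 accept=S3 S0-0->S0 S0-1->S1 S1-0->S0 S1-1->S2 S2-0->S3 S2-1->S2 S3-0->S0 S3-1->S1

Let each state record the length of the longest suffix of the input read so far that is also a prefix of `110`. S1 means the last symbol is `1`; S2 means the last 2 symbols are `11`; S3 means the last 3 symbols are `110`. Accept only at S3, where the string currently ends in `110`.
With 4 states:
        0   1  
>  S0   S0  S1 
   S1   S0  S2 
   S2   S3  S2 
 * S3   S0  S1 
(> = start, * = accepting)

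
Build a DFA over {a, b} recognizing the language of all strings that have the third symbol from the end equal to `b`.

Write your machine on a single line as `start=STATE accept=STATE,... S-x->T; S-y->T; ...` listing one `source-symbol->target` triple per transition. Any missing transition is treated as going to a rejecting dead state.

Because acceptance depends on a position counted from the end, the machine has to buffer the most recent 3 symbols. Make each state the string of the last up-to-3 symbols read; on input `x` shift the window left and append `x`. Accept when the buffered window has length 3 and begins with `b`.
A 15-state machine:
          a    b  
>  s0     s1   s2 
   s1     s3   s4 
   s2     s5   s6 
   s3     s7   s8 
   s4     s9  s10 
   s5    s11  s12 
   s6    s13  s14 
   s7     s7   s8 
   s8     s9  s10 
   s9    s11  s12 
   s10   s13  s14 
 * s11    s7   s8 
 * s12    s9  s10 
 * s13   s11  s12 
 * s14   s13  s14 
(> = start, * = accepting)

start=s0; accept=s11,s12,s13,s14; s0-a->s1; s0-b->s2; s1-a->s3; s1-b->s4; s2-a->s5; s2-b->s6; s3-a->s7; s3-b->s8; s4-a->s9; s4-b->s10; s5-a->s11; s5-b->s12; s6-a->s13; s6-b->s14; s7-a->s7; s7-b->s8; s8-a->s9; s8-b->s10; s9-a->s11; s9-b->s12; s10-a->s13; s10-b->s14; s11-a->s7; s11-b->s8; s12-a->s9; s12-b->s10; s13-a->s11; s13-b->s12; s14-a->s13; s14-b->s14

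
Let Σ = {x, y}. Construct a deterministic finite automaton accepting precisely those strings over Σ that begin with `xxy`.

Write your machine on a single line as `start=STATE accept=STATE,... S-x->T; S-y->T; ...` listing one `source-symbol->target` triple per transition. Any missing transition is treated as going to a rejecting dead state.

start=A; accept=D; A-x->B; A-y->E; B-x->C; B-y->E; C-x->E; C-y->D; D-x->D; D-y->D; E-x->E; E-y->E

Check the first 3 symbols one by one: A through C record how many have matched `xxy` so far; any wrong symbol goes to the dead state E. After all 3 match we enter the accepting sink D.
5 states suffice.
       x  y 
>  A   B  E 
   B   C  E 
   C   E  D 
 * D   D  D 
   E   E  E 
(> = start, * = accepting)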